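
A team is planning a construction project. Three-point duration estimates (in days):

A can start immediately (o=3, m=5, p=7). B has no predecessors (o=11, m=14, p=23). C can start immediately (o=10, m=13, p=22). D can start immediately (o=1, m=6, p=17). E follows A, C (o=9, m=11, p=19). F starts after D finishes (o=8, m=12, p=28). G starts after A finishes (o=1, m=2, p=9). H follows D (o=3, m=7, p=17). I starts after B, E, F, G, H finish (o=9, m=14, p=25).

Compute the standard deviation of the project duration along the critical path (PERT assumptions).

te_A = (3 + 4·5 + 7)/6 = 30/6 = 5; σ²_A = ((7−3)/6)² = 0.444
te_B = (11 + 4·14 + 23)/6 = 90/6 = 15; σ²_B = ((23−11)/6)² = 4.000
te_C = (10 + 4·13 + 22)/6 = 84/6 = 14; σ²_C = ((22−10)/6)² = 4.000
te_D = (1 + 4·6 + 17)/6 = 42/6 = 7; σ²_D = ((17−1)/6)² = 7.111
te_E = (9 + 4·11 + 19)/6 = 72/6 = 12; σ²_E = ((19−9)/6)² = 2.778
te_F = (8 + 4·12 + 28)/6 = 84/6 = 14; σ²_F = ((28−8)/6)² = 11.111
te_G = (1 + 4·2 + 9)/6 = 18/6 = 3; σ²_G = ((9−1)/6)² = 1.778
te_H = (3 + 4·7 + 17)/6 = 48/6 = 8; σ²_H = ((17−3)/6)² = 5.444
te_I = (9 + 4·14 + 25)/6 = 90/6 = 15; σ²_I = ((25−9)/6)² = 7.111

Forward pass:
ES_A = 0; EF_A = 5
ES_B = 0; EF_B = 15
ES_C = 0; EF_C = 14
ES_D = 0; EF_D = 7
ES_E = max(EF_A=5, EF_C=14) = 14; EF_E = 14+12 = 26
ES_F = 7; EF_F = 7+14 = 21
ES_G = 5; EF_G = 5+3 = 8
ES_H = 7; EF_H = 7+8 = 15
ES_I = max(EF_B=15, EF_E=26, EF_F=21, EF_G=8, EF_H=15) = 26; EF_I = 26+15 = 41
Expected project duration μ = 41 days. Critical path: C → E → I.

Variance along critical path = 4.000 + 2.778 + 7.111 = 13.889
σ = √13.889 = 3.727 days

3.73 days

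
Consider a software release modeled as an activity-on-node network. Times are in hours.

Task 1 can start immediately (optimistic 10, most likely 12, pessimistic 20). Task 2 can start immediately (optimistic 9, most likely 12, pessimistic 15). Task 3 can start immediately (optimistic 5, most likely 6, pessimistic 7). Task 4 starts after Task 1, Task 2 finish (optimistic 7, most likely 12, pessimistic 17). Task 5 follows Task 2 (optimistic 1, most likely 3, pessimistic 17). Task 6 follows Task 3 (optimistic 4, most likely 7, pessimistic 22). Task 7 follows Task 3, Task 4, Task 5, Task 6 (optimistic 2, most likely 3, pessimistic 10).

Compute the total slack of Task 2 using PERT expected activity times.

1 hours

te_Task 1 = (10 + 4·12 + 20)/6 = 78/6 = 13
te_Task 2 = (9 + 4·12 + 15)/6 = 72/6 = 12
te_Task 3 = (5 + 4·6 + 7)/6 = 36/6 = 6
te_Task 4 = (7 + 4·12 + 17)/6 = 72/6 = 12
te_Task 5 = (1 + 4·3 + 17)/6 = 30/6 = 5
te_Task 6 = (4 + 4·7 + 22)/6 = 54/6 = 9
te_Task 7 = (2 + 4·3 + 10)/6 = 24/6 = 4

Forward pass:
ES_Task 1 = 0; EF_Task 1 = 13
ES_Task 2 = 0; EF_Task 2 = 12
ES_Task 3 = 0; EF_Task 3 = 6
ES_Task 4 = max(EF_Task 1=13, EF_Task 2=12) = 13; EF_Task 4 = 13+12 = 25
ES_Task 5 = 12; EF_Task 5 = 12+5 = 17
ES_Task 6 = 6; EF_Task 6 = 6+9 = 15
ES_Task 7 = max(EF_Task 3=6, EF_Task 4=25, EF_Task 5=17, EF_Task 6=15) = 25; EF_Task 7 = 25+4 = 29
Expected project duration μ = 29 hours. Critical path: Task 1 → Task 4 → Task 7.

Backward pass:
LF_Task 7 = 29; LS_Task 7 = 29−4 = 25
LF_Task 6 = LS_Task 7 = 25; LS_Task 6 = 25−9 = 16
LF_Task 5 = LS_Task 7 = 25; LS_Task 5 = 25−5 = 20
LF_Task 4 = LS_Task 7 = 25; LS_Task 4 = 25−12 = 13
LF_Task 3 = min(LS_Task 6=16, LS_Task 7=25) = 16; LS_Task 3 = 16−6 = 10
LF_Task 2 = min(LS_Task 4=13, LS_Task 5=20) = 13; LS_Task 2 = 13−12 = 1
LF_Task 1 = LS_Task 4 = 13; LS_Task 1 = 13−13 = 0
Slack_Task 2 = LS_Task 2 − ES_Task 2 = 1 − 0 = 1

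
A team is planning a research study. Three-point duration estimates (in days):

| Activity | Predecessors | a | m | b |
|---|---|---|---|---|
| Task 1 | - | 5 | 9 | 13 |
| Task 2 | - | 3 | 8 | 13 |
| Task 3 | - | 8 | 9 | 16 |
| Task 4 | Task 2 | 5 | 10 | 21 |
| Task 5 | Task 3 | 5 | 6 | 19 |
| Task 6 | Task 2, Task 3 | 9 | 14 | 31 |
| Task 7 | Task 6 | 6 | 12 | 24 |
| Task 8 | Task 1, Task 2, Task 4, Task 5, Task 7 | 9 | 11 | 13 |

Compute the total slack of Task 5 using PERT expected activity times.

21 days

te_Task 1 = (5 + 4·9 + 13)/6 = 54/6 = 9
te_Task 2 = (3 + 4·8 + 13)/6 = 48/6 = 8
te_Task 3 = (8 + 4·9 + 16)/6 = 60/6 = 10
te_Task 4 = (5 + 4·10 + 21)/6 = 66/6 = 11
te_Task 5 = (5 + 4·6 + 19)/6 = 48/6 = 8
te_Task 6 = (9 + 4·14 + 31)/6 = 96/6 = 16
te_Task 7 = (6 + 4·12 + 24)/6 = 78/6 = 13
te_Task 8 = (9 + 4·11 + 13)/6 = 66/6 = 11

Forward pass:
ES_Task 1 = 0; EF_Task 1 = 9
ES_Task 2 = 0; EF_Task 2 = 8
ES_Task 3 = 0; EF_Task 3 = 10
ES_Task 4 = 8; EF_Task 4 = 8+11 = 19
ES_Task 5 = 10; EF_Task 5 = 10+8 = 18
ES_Task 6 = max(EF_Task 2=8, EF_Task 3=10) = 10; EF_Task 6 = 10+16 = 26
ES_Task 7 = 26; EF_Task 7 = 26+13 = 39
ES_Task 8 = max(EF_Task 1=9, EF_Task 2=8, EF_Task 4=19, EF_Task 5=18, EF_Task 7=39) = 39; EF_Task 8 = 39+11 = 50
Expected project duration μ = 50 days. Critical path: Task 3 → Task 6 → Task 7 → Task 8.

Backward pass:
LF_Task 8 = 50; LS_Task 8 = 50−11 = 39
LF_Task 7 = LS_Task 8 = 39; LS_Task 7 = 39−13 = 26
LF_Task 6 = LS_Task 7 = 26; LS_Task 6 = 26−16 = 10
LF_Task 5 = LS_Task 8 = 39; LS_Task 5 = 39−8 = 31
LF_Task 4 = LS_Task 8 = 39; LS_Task 4 = 39−11 = 28
LF_Task 3 = min(LS_Task 5=31, LS_Task 6=10) = 10; LS_Task 3 = 10−10 = 0
LF_Task 2 = min(LS_Task 4=28, LS_Task 6=10, LS_Task 8=39) = 10; LS_Task 2 = 10−8 = 2
LF_Task 1 = LS_Task 8 = 39; LS_Task 1 = 39−9 = 30
Slack_Task 5 = LS_Task 5 − ES_Task 5 = 31 − 10 = 21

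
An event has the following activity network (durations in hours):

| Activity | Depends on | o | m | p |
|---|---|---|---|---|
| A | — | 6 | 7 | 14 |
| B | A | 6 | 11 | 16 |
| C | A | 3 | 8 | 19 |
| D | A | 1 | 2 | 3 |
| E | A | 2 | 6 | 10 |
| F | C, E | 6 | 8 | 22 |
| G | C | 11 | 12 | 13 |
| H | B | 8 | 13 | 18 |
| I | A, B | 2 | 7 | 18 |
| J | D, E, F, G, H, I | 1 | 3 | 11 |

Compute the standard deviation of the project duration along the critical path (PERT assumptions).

te_A = (6 + 4·7 + 14)/6 = 48/6 = 8; σ²_A = ((14−6)/6)² = 1.778
te_B = (6 + 4·11 + 16)/6 = 66/6 = 11; σ²_B = ((16−6)/6)² = 2.778
te_C = (3 + 4·8 + 19)/6 = 54/6 = 9; σ²_C = ((19−3)/6)² = 7.111
te_D = (1 + 4·2 + 3)/6 = 12/6 = 2; σ²_D = ((3−1)/6)² = 0.111
te_E = (2 + 4·6 + 10)/6 = 36/6 = 6; σ²_E = ((10−2)/6)² = 1.778
te_F = (6 + 4·8 + 22)/6 = 60/6 = 10; σ²_F = ((22−6)/6)² = 7.111
te_G = (11 + 4·12 + 13)/6 = 72/6 = 12; σ²_G = ((13−11)/6)² = 0.111
te_H = (8 + 4·13 + 18)/6 = 78/6 = 13; σ²_H = ((18−8)/6)² = 2.778
te_I = (2 + 4·7 + 18)/6 = 48/6 = 8; σ²_I = ((18−2)/6)² = 7.111
te_J = (1 + 4·3 + 11)/6 = 24/6 = 4; σ²_J = ((11−1)/6)² = 2.778

Forward pass:
ES_A = 0; EF_A = 8
ES_B = 8; EF_B = 8+11 = 19
ES_C = 8; EF_C = 8+9 = 17
ES_D = 8; EF_D = 8+2 = 10
ES_E = 8; EF_E = 8+6 = 14
ES_F = max(EF_C=17, EF_E=14) = 17; EF_F = 17+10 = 27
ES_G = 17; EF_G = 17+12 = 29
ES_H = 19; EF_H = 19+13 = 32
ES_I = max(EF_A=8, EF_B=19) = 19; EF_I = 19+8 = 27
ES_J = max(EF_D=10, EF_E=14, EF_F=27, EF_G=29, EF_H=32, EF_I=27) = 32; EF_J = 32+4 = 36
Expected project duration μ = 36 hours. Critical path: A → B → H → J.

Variance along critical path = 1.778 + 2.778 + 2.778 + 2.778 = 10.111
σ = √10.111 = 3.180 hours

3.18 hours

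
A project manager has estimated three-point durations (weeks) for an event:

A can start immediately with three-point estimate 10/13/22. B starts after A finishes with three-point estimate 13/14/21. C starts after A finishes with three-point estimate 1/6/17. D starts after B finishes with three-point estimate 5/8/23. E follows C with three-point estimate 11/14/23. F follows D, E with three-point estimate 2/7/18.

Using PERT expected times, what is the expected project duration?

te_A = (10 + 4·13 + 22)/6 = 84/6 = 14
te_B = (13 + 4·14 + 21)/6 = 90/6 = 15
te_C = (1 + 4·6 + 17)/6 = 42/6 = 7
te_D = (5 + 4·8 + 23)/6 = 60/6 = 10
te_E = (11 + 4·14 + 23)/6 = 90/6 = 15
te_F = (2 + 4·7 + 18)/6 = 48/6 = 8

Forward pass:
ES_A = 0; EF_A = 14
ES_B = 14; EF_B = 14+15 = 29
ES_C = 14; EF_C = 14+7 = 21
ES_D = 29; EF_D = 29+10 = 39
ES_E = 21; EF_E = 21+15 = 36
ES_F = max(EF_D=39, EF_E=36) = 39; EF_F = 39+8 = 47
Expected project duration μ = 47 weeks. Critical path: A → B → D → F.

47 weeks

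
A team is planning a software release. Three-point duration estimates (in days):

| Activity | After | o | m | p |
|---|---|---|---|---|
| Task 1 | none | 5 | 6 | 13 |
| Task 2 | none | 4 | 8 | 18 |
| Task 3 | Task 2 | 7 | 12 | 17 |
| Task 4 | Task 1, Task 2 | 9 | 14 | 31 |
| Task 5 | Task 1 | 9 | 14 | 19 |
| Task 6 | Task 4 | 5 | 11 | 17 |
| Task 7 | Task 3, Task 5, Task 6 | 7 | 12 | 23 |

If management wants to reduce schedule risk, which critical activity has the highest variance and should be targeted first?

Task 4

te_Task 1 = (5 + 4·6 + 13)/6 = 42/6 = 7; σ²_Task 1 = ((13−5)/6)² = 1.778
te_Task 2 = (4 + 4·8 + 18)/6 = 54/6 = 9; σ²_Task 2 = ((18−4)/6)² = 5.444
te_Task 3 = (7 + 4·12 + 17)/6 = 72/6 = 12; σ²_Task 3 = ((17−7)/6)² = 2.778
te_Task 4 = (9 + 4·14 + 31)/6 = 96/6 = 16; σ²_Task 4 = ((31−9)/6)² = 13.444
te_Task 5 = (9 + 4·14 + 19)/6 = 84/6 = 14; σ²_Task 5 = ((19−9)/6)² = 2.778
te_Task 6 = (5 + 4·11 + 17)/6 = 66/6 = 11; σ²_Task 6 = ((17−5)/6)² = 4.000
te_Task 7 = (7 + 4·12 + 23)/6 = 78/6 = 13; σ²_Task 7 = ((23−7)/6)² = 7.111

Forward pass:
ES_Task 1 = 0; EF_Task 1 = 7
ES_Task 2 = 0; EF_Task 2 = 9
ES_Task 3 = 9; EF_Task 3 = 9+12 = 21
ES_Task 4 = max(EF_Task 1=7, EF_Task 2=9) = 9; EF_Task 4 = 9+16 = 25
ES_Task 5 = 7; EF_Task 5 = 7+14 = 21
ES_Task 6 = 25; EF_Task 6 = 25+11 = 36
ES_Task 7 = max(EF_Task 3=21, EF_Task 5=21, EF_Task 6=36) = 36; EF_Task 7 = 36+13 = 49
Expected project duration μ = 49 days. Critical path: Task 2 → Task 4 → Task 6 → Task 7.

Variances on critical path: σ²_Task 2=5.444, σ²_Task 4=13.444, σ²_Task 6=4.000, σ²_Task 7=7.111.
Largest is σ²_Task 4 = 13.444.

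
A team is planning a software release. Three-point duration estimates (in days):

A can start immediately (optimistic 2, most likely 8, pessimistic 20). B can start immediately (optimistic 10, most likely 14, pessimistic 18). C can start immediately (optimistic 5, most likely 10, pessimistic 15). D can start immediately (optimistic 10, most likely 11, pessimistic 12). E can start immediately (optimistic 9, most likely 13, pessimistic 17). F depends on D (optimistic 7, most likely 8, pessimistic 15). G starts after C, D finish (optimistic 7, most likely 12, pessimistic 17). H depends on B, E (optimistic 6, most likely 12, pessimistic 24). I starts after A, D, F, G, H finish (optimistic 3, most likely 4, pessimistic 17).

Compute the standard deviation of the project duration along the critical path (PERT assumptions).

4.03 days

te_A = (2 + 4·8 + 20)/6 = 54/6 = 9; σ²_A = ((20−2)/6)² = 9.000
te_B = (10 + 4·14 + 18)/6 = 84/6 = 14; σ²_B = ((18−10)/6)² = 1.778
te_C = (5 + 4·10 + 15)/6 = 60/6 = 10; σ²_C = ((15−5)/6)² = 2.778
te_D = (10 + 4·11 + 12)/6 = 66/6 = 11; σ²_D = ((12−10)/6)² = 0.111
te_E = (9 + 4·13 + 17)/6 = 78/6 = 13; σ²_E = ((17−9)/6)² = 1.778
te_F = (7 + 4·8 + 15)/6 = 54/6 = 9; σ²_F = ((15−7)/6)² = 1.778
te_G = (7 + 4·12 + 17)/6 = 72/6 = 12; σ²_G = ((17−7)/6)² = 2.778
te_H = (6 + 4·12 + 24)/6 = 78/6 = 13; σ²_H = ((24−6)/6)² = 9.000
te_I = (3 + 4·4 + 17)/6 = 36/6 = 6; σ²_I = ((17−3)/6)² = 5.444

Forward pass:
ES_A = 0; EF_A = 9
ES_B = 0; EF_B = 14
ES_C = 0; EF_C = 10
ES_D = 0; EF_D = 11
ES_E = 0; EF_E = 13
ES_F = 11; EF_F = 11+9 = 20
ES_G = max(EF_C=10, EF_D=11) = 11; EF_G = 11+12 = 23
ES_H = max(EF_B=14, EF_E=13) = 14; EF_H = 14+13 = 27
ES_I = max(EF_A=9, EF_D=11, EF_F=20, EF_G=23, EF_H=27) = 27; EF_I = 27+6 = 33
Expected project duration μ = 33 days. Critical path: B → H → I.

Variance along critical path = 1.778 + 9.000 + 5.444 = 16.222
σ = √16.222 = 4.028 days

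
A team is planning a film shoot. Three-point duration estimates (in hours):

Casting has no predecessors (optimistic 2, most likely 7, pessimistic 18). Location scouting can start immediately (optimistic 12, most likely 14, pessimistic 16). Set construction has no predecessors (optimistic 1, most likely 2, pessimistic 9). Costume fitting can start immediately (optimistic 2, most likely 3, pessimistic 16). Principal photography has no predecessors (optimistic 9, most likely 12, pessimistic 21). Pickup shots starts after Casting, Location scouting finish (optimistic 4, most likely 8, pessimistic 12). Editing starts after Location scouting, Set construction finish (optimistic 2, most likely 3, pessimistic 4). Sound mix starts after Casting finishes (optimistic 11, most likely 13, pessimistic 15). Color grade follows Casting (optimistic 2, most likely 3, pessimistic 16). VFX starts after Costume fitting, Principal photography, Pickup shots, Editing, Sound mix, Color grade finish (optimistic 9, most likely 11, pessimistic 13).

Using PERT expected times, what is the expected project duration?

te_Casting = (2 + 4·7 + 18)/6 = 48/6 = 8
te_Location scouting = (12 + 4·14 + 16)/6 = 84/6 = 14
te_Set construction = (1 + 4·2 + 9)/6 = 18/6 = 3
te_Costume fitting = (2 + 4·3 + 16)/6 = 30/6 = 5
te_Principal photography = (9 + 4·12 + 21)/6 = 78/6 = 13
te_Pickup shots = (4 + 4·8 + 12)/6 = 48/6 = 8
te_Editing = (2 + 4·3 + 4)/6 = 18/6 = 3
te_Sound mix = (11 + 4·13 + 15)/6 = 78/6 = 13
te_Color grade = (2 + 4·3 + 16)/6 = 30/6 = 5
te_VFX = (9 + 4·11 + 13)/6 = 66/6 = 11

Forward pass:
ES_Casting = 0; EF_Casting = 8
ES_Location scouting = 0; EF_Location scouting = 14
ES_Set construction = 0; EF_Set construction = 3
ES_Costume fitting = 0; EF_Costume fitting = 5
ES_Principal photography = 0; EF_Principal photography = 13
ES_Pickup shots = max(EF_Casting=8, EF_Location scouting=14) = 14; EF_Pickup shots = 14+8 = 22
ES_Editing = max(EF_Location scouting=14, EF_Set construction=3) = 14; EF_Editing = 14+3 = 17
ES_Sound mix = 8; EF_Sound mix = 8+13 = 21
ES_Color grade = 8; EF_Color grade = 8+5 = 13
ES_VFX = max(EF_Costume fitting=5, EF_Principal photography=13, EF_Pickup shots=22, EF_Editing=17, EF_Sound mix=21, EF_Color grade=13) = 22; EF_VFX = 22+11 = 33
Expected project duration μ = 33 hours. Critical path: Location scouting → Pickup shots → VFX.

33 hours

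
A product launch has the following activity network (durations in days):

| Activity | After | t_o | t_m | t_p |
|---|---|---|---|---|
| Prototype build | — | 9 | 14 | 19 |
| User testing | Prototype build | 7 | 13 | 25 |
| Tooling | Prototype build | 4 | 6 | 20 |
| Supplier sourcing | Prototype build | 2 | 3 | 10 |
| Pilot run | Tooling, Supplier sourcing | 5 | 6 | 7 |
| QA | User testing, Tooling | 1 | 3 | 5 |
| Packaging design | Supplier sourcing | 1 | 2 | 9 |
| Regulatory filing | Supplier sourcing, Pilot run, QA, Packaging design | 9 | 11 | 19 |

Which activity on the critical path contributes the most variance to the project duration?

User testing

te_Prototype build = (9 + 4·14 + 19)/6 = 84/6 = 14; σ²_Prototype build = ((19−9)/6)² = 2.778
te_User testing = (7 + 4·13 + 25)/6 = 84/6 = 14; σ²_User testing = ((25−7)/6)² = 9.000
te_Tooling = (4 + 4·6 + 20)/6 = 48/6 = 8; σ²_Tooling = ((20−4)/6)² = 7.111
te_Supplier sourcing = (2 + 4·3 + 10)/6 = 24/6 = 4; σ²_Supplier sourcing = ((10−2)/6)² = 1.778
te_Pilot run = (5 + 4·6 + 7)/6 = 36/6 = 6; σ²_Pilot run = ((7−5)/6)² = 0.111
te_QA = (1 + 4·3 + 5)/6 = 18/6 = 3; σ²_QA = ((5−1)/6)² = 0.444
te_Packaging design = (1 + 4·2 + 9)/6 = 18/6 = 3; σ²_Packaging design = ((9−1)/6)² = 1.778
te_Regulatory filing = (9 + 4·11 + 19)/6 = 72/6 = 12; σ²_Regulatory filing = ((19−9)/6)² = 2.778

Forward pass:
ES_Prototype build = 0; EF_Prototype build = 14
ES_User testing = 14; EF_User testing = 14+14 = 28
ES_Tooling = 14; EF_Tooling = 14+8 = 22
ES_Supplier sourcing = 14; EF_Supplier sourcing = 14+4 = 18
ES_Pilot run = max(EF_Tooling=22, EF_Supplier sourcing=18) = 22; EF_Pilot run = 22+6 = 28
ES_QA = max(EF_User testing=28, EF_Tooling=22) = 28; EF_QA = 28+3 = 31
ES_Packaging design = 18; EF_Packaging design = 18+3 = 21
ES_Regulatory filing = max(EF_Supplier sourcing=18, EF_Pilot run=28, EF_QA=31, EF_Packaging design=21) = 31; EF_Regulatory filing = 31+12 = 43
Expected project duration μ = 43 days. Critical path: Prototype build → User testing → QA → Regulatory filing.

Variances on critical path: σ²_Prototype build=2.778, σ²_User testing=9.000, σ²_QA=0.444, σ²_Regulatory filing=2.778.
Largest is σ²_User testing = 9.000.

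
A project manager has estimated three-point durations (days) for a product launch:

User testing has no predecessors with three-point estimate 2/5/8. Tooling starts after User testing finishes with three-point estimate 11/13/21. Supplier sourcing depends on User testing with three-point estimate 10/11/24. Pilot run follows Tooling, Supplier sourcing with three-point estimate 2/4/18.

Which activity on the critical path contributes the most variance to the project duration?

te_User testing = (2 + 4·5 + 8)/6 = 30/6 = 5; σ²_User testing = ((8−2)/6)² = 1.000
te_Tooling = (11 + 4·13 + 21)/6 = 84/6 = 14; σ²_Tooling = ((21−11)/6)² = 2.778
te_Supplier sourcing = (10 + 4·11 + 24)/6 = 78/6 = 13; σ²_Supplier sourcing = ((24−10)/6)² = 5.444
te_Pilot run = (2 + 4·4 + 18)/6 = 36/6 = 6; σ²_Pilot run = ((18−2)/6)² = 7.111

Forward pass:
ES_User testing = 0; EF_User testing = 5
ES_Tooling = 5; EF_Tooling = 5+14 = 19
ES_Supplier sourcing = 5; EF_Supplier sourcing = 5+13 = 18
ES_Pilot run = max(EF_Tooling=19, EF_Supplier sourcing=18) = 19; EF_Pilot run = 19+6 = 25
Expected project duration μ = 25 days. Critical path: User testing → Tooling → Pilot run.

Variances on critical path: σ²_User testing=1.000, σ²_Tooling=2.778, σ²_Pilot run=7.111.
Largest is σ²_Pilot run = 7.111.

Pilot run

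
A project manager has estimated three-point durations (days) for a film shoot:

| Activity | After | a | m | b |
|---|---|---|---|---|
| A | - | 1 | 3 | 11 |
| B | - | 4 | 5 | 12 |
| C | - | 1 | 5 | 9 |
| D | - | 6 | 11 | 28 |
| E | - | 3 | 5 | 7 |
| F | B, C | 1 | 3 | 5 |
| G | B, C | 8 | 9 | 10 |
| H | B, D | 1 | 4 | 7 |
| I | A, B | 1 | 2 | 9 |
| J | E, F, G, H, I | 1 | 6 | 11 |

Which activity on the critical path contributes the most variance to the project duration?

D

te_A = (1 + 4·3 + 11)/6 = 24/6 = 4; σ²_A = ((11−1)/6)² = 2.778
te_B = (4 + 4·5 + 12)/6 = 36/6 = 6; σ²_B = ((12−4)/6)² = 1.778
te_C = (1 + 4·5 + 9)/6 = 30/6 = 5; σ²_C = ((9−1)/6)² = 1.778
te_D = (6 + 4·11 + 28)/6 = 78/6 = 13; σ²_D = ((28−6)/6)² = 13.444
te_E = (3 + 4·5 + 7)/6 = 30/6 = 5; σ²_E = ((7−3)/6)² = 0.444
te_F = (1 + 4·3 + 5)/6 = 18/6 = 3; σ²_F = ((5−1)/6)² = 0.444
te_G = (8 + 4·9 + 10)/6 = 54/6 = 9; σ²_G = ((10−8)/6)² = 0.111
te_H = (1 + 4·4 + 7)/6 = 24/6 = 4; σ²_H = ((7−1)/6)² = 1.000
te_I = (1 + 4·2 + 9)/6 = 18/6 = 3; σ²_I = ((9−1)/6)² = 1.778
te_J = (1 + 4·6 + 11)/6 = 36/6 = 6; σ²_J = ((11−1)/6)² = 2.778

Forward pass:
ES_A = 0; EF_A = 4
ES_B = 0; EF_B = 6
ES_C = 0; EF_C = 5
ES_D = 0; EF_D = 13
ES_E = 0; EF_E = 5
ES_F = max(EF_B=6, EF_C=5) = 6; EF_F = 6+3 = 9
ES_G = max(EF_B=6, EF_C=5) = 6; EF_G = 6+9 = 15
ES_H = max(EF_B=6, EF_D=13) = 13; EF_H = 13+4 = 17
ES_I = max(EF_A=4, EF_B=6) = 6; EF_I = 6+3 = 9
ES_J = max(EF_E=5, EF_F=9, EF_G=15, EF_H=17, EF_I=9) = 17; EF_J = 17+6 = 23
Expected project duration μ = 23 days. Critical path: D → H → J.

Variances on critical path: σ²_D=13.444, σ²_H=1.000, σ²_J=2.778.
Largest is σ²_D = 13.444.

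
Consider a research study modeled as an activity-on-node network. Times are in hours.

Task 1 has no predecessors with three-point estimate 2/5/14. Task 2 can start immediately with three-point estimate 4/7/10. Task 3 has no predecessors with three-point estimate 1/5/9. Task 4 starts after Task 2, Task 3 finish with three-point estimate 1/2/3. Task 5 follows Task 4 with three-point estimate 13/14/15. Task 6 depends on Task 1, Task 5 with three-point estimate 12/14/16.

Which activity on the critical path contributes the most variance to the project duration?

te_Task 1 = (2 + 4·5 + 14)/6 = 36/6 = 6; σ²_Task 1 = ((14−2)/6)² = 4.000
te_Task 2 = (4 + 4·7 + 10)/6 = 42/6 = 7; σ²_Task 2 = ((10−4)/6)² = 1.000
te_Task 3 = (1 + 4·5 + 9)/6 = 30/6 = 5; σ²_Task 3 = ((9−1)/6)² = 1.778
te_Task 4 = (1 + 4·2 + 3)/6 = 12/6 = 2; σ²_Task 4 = ((3−1)/6)² = 0.111
te_Task 5 = (13 + 4·14 + 15)/6 = 84/6 = 14; σ²_Task 5 = ((15−13)/6)² = 0.111
te_Task 6 = (12 + 4·14 + 16)/6 = 84/6 = 14; σ²_Task 6 = ((16−12)/6)² = 0.444

Forward pass:
ES_Task 1 = 0; EF_Task 1 = 6
ES_Task 2 = 0; EF_Task 2 = 7
ES_Task 3 = 0; EF_Task 3 = 5
ES_Task 4 = max(EF_Task 2=7, EF_Task 3=5) = 7; EF_Task 4 = 7+2 = 9
ES_Task 5 = 9; EF_Task 5 = 9+14 = 23
ES_Task 6 = max(EF_Task 1=6, EF_Task 5=23) = 23; EF_Task 6 = 23+14 = 37
Expected project duration μ = 37 hours. Critical path: Task 2 → Task 4 → Task 5 → Task 6.

Variances on critical path: σ²_Task 2=1.000, σ²_Task 4=0.111, σ²_Task 5=0.111, σ²_Task 6=0.444.
Largest is σ²_Task 2 = 1.000.

Task 2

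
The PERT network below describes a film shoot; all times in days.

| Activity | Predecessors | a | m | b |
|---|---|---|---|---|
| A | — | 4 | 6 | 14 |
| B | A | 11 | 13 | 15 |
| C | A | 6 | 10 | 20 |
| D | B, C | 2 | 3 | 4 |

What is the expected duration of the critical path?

te_A = (4 + 4·6 + 14)/6 = 42/6 = 7
te_B = (11 + 4·13 + 15)/6 = 78/6 = 13
te_C = (6 + 4·10 + 20)/6 = 66/6 = 11
te_D = (2 + 4·3 + 4)/6 = 18/6 = 3

Forward pass:
ES_A = 0; EF_A = 7
ES_B = 7; EF_B = 7+13 = 20
ES_C = 7; EF_C = 7+11 = 18
ES_D = max(EF_B=20, EF_C=18) = 20; EF_D = 20+3 = 23
Expected project duration μ = 23 days. Critical path: A → B → D.

23 days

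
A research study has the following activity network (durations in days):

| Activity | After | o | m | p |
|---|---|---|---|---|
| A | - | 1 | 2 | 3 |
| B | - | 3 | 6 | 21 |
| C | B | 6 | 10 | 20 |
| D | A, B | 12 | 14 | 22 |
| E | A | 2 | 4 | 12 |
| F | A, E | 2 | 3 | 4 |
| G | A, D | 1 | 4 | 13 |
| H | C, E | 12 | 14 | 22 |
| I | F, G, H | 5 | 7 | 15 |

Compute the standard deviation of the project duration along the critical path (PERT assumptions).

te_A = (1 + 4·2 + 3)/6 = 12/6 = 2; σ²_A = ((3−1)/6)² = 0.111
te_B = (3 + 4·6 + 21)/6 = 48/6 = 8; σ²_B = ((21−3)/6)² = 9.000
te_C = (6 + 4·10 + 20)/6 = 66/6 = 11; σ²_C = ((20−6)/6)² = 5.444
te_D = (12 + 4·14 + 22)/6 = 90/6 = 15; σ²_D = ((22−12)/6)² = 2.778
te_E = (2 + 4·4 + 12)/6 = 30/6 = 5; σ²_E = ((12−2)/6)² = 2.778
te_F = (2 + 4·3 + 4)/6 = 18/6 = 3; σ²_F = ((4−2)/6)² = 0.111
te_G = (1 + 4·4 + 13)/6 = 30/6 = 5; σ²_G = ((13−1)/6)² = 4.000
te_H = (12 + 4·14 + 22)/6 = 90/6 = 15; σ²_H = ((22−12)/6)² = 2.778
te_I = (5 + 4·7 + 15)/6 = 48/6 = 8; σ²_I = ((15−5)/6)² = 2.778

Forward pass:
ES_A = 0; EF_A = 2
ES_B = 0; EF_B = 8
ES_C = 8; EF_C = 8+11 = 19
ES_D = max(EF_A=2, EF_B=8) = 8; EF_D = 8+15 = 23
ES_E = 2; EF_E = 2+5 = 7
ES_F = max(EF_A=2, EF_E=7) = 7; EF_F = 7+3 = 10
ES_G = max(EF_A=2, EF_D=23) = 23; EF_G = 23+5 = 28
ES_H = max(EF_C=19, EF_E=7) = 19; EF_H = 19+15 = 34
ES_I = max(EF_F=10, EF_G=28, EF_H=34) = 34; EF_I = 34+8 = 42
Expected project duration μ = 42 days. Critical path: B → C → H → I.

Variance along critical path = 9.000 + 5.444 + 2.778 + 2.778 = 20.000
σ = √20.000 = 4.472 days

4.47 days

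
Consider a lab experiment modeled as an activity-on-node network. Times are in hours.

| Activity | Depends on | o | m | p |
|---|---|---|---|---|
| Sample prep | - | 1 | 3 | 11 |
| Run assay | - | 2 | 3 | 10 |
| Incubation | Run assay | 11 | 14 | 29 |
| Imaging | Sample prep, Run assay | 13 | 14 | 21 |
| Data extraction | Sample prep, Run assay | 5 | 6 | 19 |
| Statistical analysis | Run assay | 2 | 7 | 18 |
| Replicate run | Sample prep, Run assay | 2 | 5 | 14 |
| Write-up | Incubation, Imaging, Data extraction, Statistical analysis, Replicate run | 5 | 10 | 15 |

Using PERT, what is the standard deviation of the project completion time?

te_Sample prep = (1 + 4·3 + 11)/6 = 24/6 = 4; σ²_Sample prep = ((11−1)/6)² = 2.778
te_Run assay = (2 + 4·3 + 10)/6 = 24/6 = 4; σ²_Run assay = ((10−2)/6)² = 1.778
te_Incubation = (11 + 4·14 + 29)/6 = 96/6 = 16; σ²_Incubation = ((29−11)/6)² = 9.000
te_Imaging = (13 + 4·14 + 21)/6 = 90/6 = 15; σ²_Imaging = ((21−13)/6)² = 1.778
te_Data extraction = (5 + 4·6 + 19)/6 = 48/6 = 8; σ²_Data extraction = ((19−5)/6)² = 5.444
te_Statistical analysis = (2 + 4·7 + 18)/6 = 48/6 = 8; σ²_Statistical analysis = ((18−2)/6)² = 7.111
te_Replicate run = (2 + 4·5 + 14)/6 = 36/6 = 6; σ²_Replicate run = ((14−2)/6)² = 4.000
te_Write-up = (5 + 4·10 + 15)/6 = 60/6 = 10; σ²_Write-up = ((15−5)/6)² = 2.778

Forward pass:
ES_Sample prep = 0; EF_Sample prep = 4
ES_Run assay = 0; EF_Run assay = 4
ES_Incubation = 4; EF_Incubation = 4+16 = 20
ES_Imaging = max(EF_Sample prep=4, EF_Run assay=4) = 4; EF_Imaging = 4+15 = 19
ES_Data extraction = max(EF_Sample prep=4, EF_Run assay=4) = 4; EF_Data extraction = 4+8 = 12
ES_Statistical analysis = 4; EF_Statistical analysis = 4+8 = 12
ES_Replicate run = max(EF_Sample prep=4, EF_Run assay=4) = 4; EF_Replicate run = 4+6 = 10
ES_Write-up = max(EF_Incubation=20, EF_Imaging=19, EF_Data extraction=12, EF_Statistical analysis=12, EF_Replicate run=10) = 20; EF_Write-up = 20+10 = 30
Expected project duration μ = 30 hours. Critical path: Run assay → Incubation → Write-up.

Variance along critical path = 1.778 + 9.000 + 2.778 = 13.556
σ = √13.556 = 3.682 hours

3.68 hours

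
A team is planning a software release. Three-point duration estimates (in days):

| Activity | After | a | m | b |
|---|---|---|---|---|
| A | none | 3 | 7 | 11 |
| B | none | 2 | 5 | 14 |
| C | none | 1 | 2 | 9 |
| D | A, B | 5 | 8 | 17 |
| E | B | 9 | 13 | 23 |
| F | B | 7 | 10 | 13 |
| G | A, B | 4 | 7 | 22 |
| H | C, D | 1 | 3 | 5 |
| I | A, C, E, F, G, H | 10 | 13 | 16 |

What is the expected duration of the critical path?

te_A = (3 + 4·7 + 11)/6 = 42/6 = 7
te_B = (2 + 4·5 + 14)/6 = 36/6 = 6
te_C = (1 + 4·2 + 9)/6 = 18/6 = 3
te_D = (5 + 4·8 + 17)/6 = 54/6 = 9
te_E = (9 + 4·13 + 23)/6 = 84/6 = 14
te_F = (7 + 4·10 + 13)/6 = 60/6 = 10
te_G = (4 + 4·7 + 22)/6 = 54/6 = 9
te_H = (1 + 4·3 + 5)/6 = 18/6 = 3
te_I = (10 + 4·13 + 16)/6 = 78/6 = 13

Forward pass:
ES_A = 0; EF_A = 7
ES_B = 0; EF_B = 6
ES_C = 0; EF_C = 3
ES_D = max(EF_A=7, EF_B=6) = 7; EF_D = 7+9 = 16
ES_E = 6; EF_E = 6+14 = 20
ES_F = 6; EF_F = 6+10 = 16
ES_G = max(EF_A=7, EF_B=6) = 7; EF_G = 7+9 = 16
ES_H = max(EF_C=3, EF_D=16) = 16; EF_H = 16+3 = 19
ES_I = max(EF_A=7, EF_C=3, EF_E=20, EF_F=16, EF_G=16, EF_H=19) = 20; EF_I = 20+13 = 33
Expected project duration μ = 33 days. Critical path: B → E → I.

33 days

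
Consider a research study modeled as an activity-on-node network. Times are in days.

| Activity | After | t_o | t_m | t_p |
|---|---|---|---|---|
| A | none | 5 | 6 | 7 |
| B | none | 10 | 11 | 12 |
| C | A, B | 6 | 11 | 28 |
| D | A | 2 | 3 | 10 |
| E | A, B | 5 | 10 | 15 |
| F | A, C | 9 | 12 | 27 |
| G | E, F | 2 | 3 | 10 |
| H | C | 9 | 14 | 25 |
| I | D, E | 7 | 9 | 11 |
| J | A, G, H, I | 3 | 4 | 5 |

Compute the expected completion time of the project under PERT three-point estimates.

46 days

te_A = (5 + 4·6 + 7)/6 = 36/6 = 6
te_B = (10 + 4·11 + 12)/6 = 66/6 = 11
te_C = (6 + 4·11 + 28)/6 = 78/6 = 13
te_D = (2 + 4·3 + 10)/6 = 24/6 = 4
te_E = (5 + 4·10 + 15)/6 = 60/6 = 10
te_F = (9 + 4·12 + 27)/6 = 84/6 = 14
te_G = (2 + 4·3 + 10)/6 = 24/6 = 4
te_H = (9 + 4·14 + 25)/6 = 90/6 = 15
te_I = (7 + 4·9 + 11)/6 = 54/6 = 9
te_J = (3 + 4·4 + 5)/6 = 24/6 = 4

Forward pass:
ES_A = 0; EF_A = 6
ES_B = 0; EF_B = 11
ES_C = max(EF_A=6, EF_B=11) = 11; EF_C = 11+13 = 24
ES_D = 6; EF_D = 6+4 = 10
ES_E = max(EF_A=6, EF_B=11) = 11; EF_E = 11+10 = 21
ES_F = max(EF_A=6, EF_C=24) = 24; EF_F = 24+14 = 38
ES_G = max(EF_E=21, EF_F=38) = 38; EF_G = 38+4 = 42
ES_H = 24; EF_H = 24+15 = 39
ES_I = max(EF_D=10, EF_E=21) = 21; EF_I = 21+9 = 30
ES_J = max(EF_A=6, EF_G=42, EF_H=39, EF_I=30) = 42; EF_J = 42+4 = 46
Expected project duration μ = 46 days. Critical path: B → C → F → G → J.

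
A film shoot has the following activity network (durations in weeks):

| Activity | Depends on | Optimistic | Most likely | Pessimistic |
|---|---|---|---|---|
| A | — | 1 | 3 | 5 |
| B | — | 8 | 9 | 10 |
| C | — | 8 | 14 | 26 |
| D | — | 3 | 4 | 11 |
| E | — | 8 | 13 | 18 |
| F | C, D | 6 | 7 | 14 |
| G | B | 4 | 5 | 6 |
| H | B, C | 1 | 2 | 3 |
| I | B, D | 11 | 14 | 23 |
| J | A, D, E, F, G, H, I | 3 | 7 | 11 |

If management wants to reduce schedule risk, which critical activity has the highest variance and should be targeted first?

I

te_A = (1 + 4·3 + 5)/6 = 18/6 = 3; σ²_A = ((5−1)/6)² = 0.444
te_B = (8 + 4·9 + 10)/6 = 54/6 = 9; σ²_B = ((10−8)/6)² = 0.111
te_C = (8 + 4·14 + 26)/6 = 90/6 = 15; σ²_C = ((26−8)/6)² = 9.000
te_D = (3 + 4·4 + 11)/6 = 30/6 = 5; σ²_D = ((11−3)/6)² = 1.778
te_E = (8 + 4·13 + 18)/6 = 78/6 = 13; σ²_E = ((18−8)/6)² = 2.778
te_F = (6 + 4·7 + 14)/6 = 48/6 = 8; σ²_F = ((14−6)/6)² = 1.778
te_G = (4 + 4·5 + 6)/6 = 30/6 = 5; σ²_G = ((6−4)/6)² = 0.111
te_H = (1 + 4·2 + 3)/6 = 12/6 = 2; σ²_H = ((3−1)/6)² = 0.111
te_I = (11 + 4·14 + 23)/6 = 90/6 = 15; σ²_I = ((23−11)/6)² = 4.000
te_J = (3 + 4·7 + 11)/6 = 42/6 = 7; σ²_J = ((11−3)/6)² = 1.778

Forward pass:
ES_A = 0; EF_A = 3
ES_B = 0; EF_B = 9
ES_C = 0; EF_C = 15
ES_D = 0; EF_D = 5
ES_E = 0; EF_E = 13
ES_F = max(EF_C=15, EF_D=5) = 15; EF_F = 15+8 = 23
ES_G = 9; EF_G = 9+5 = 14
ES_H = max(EF_B=9, EF_C=15) = 15; EF_H = 15+2 = 17
ES_I = max(EF_B=9, EF_D=5) = 9; EF_I = 9+15 = 24
ES_J = max(EF_A=3, EF_D=5, EF_E=13, EF_F=23, EF_G=14, EF_H=17, EF_I=24) = 24; EF_J = 24+7 = 31
Expected project duration μ = 31 weeks. Critical path: B → I → J.

Variances on critical path: σ²_B=0.111, σ²_I=4.000, σ²_J=1.778.
Largest is σ²_I = 4.000.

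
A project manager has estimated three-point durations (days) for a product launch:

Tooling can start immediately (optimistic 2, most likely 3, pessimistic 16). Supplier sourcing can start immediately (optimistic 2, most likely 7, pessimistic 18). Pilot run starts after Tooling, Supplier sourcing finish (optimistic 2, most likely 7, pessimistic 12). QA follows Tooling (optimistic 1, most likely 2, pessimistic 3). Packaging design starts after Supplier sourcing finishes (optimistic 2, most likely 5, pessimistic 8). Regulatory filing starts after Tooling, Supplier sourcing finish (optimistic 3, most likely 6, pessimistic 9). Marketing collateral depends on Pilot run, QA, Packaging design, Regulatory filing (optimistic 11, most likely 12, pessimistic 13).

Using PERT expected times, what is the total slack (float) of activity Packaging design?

te_Tooling = (2 + 4·3 + 16)/6 = 30/6 = 5
te_Supplier sourcing = (2 + 4·7 + 18)/6 = 48/6 = 8
te_Pilot run = (2 + 4·7 + 12)/6 = 42/6 = 7
te_QA = (1 + 4·2 + 3)/6 = 12/6 = 2
te_Packaging design = (2 + 4·5 + 8)/6 = 30/6 = 5
te_Regulatory filing = (3 + 4·6 + 9)/6 = 36/6 = 6
te_Marketing collateral = (11 + 4·12 + 13)/6 = 72/6 = 12

Forward pass:
ES_Tooling = 0; EF_Tooling = 5
ES_Supplier sourcing = 0; EF_Supplier sourcing = 8
ES_Pilot run = max(EF_Tooling=5, EF_Supplier sourcing=8) = 8; EF_Pilot run = 8+7 = 15
ES_QA = 5; EF_QA = 5+2 = 7
ES_Packaging design = 8; EF_Packaging design = 8+5 = 13
ES_Regulatory filing = max(EF_Tooling=5, EF_Supplier sourcing=8) = 8; EF_Regulatory filing = 8+6 = 14
ES_Marketing collateral = max(EF_Pilot run=15, EF_QA=7, EF_Packaging design=13, EF_Regulatory filing=14) = 15; EF_Marketing collateral = 15+12 = 27
Expected project duration μ = 27 days. Critical path: Supplier sourcing → Pilot run → Marketing collateral.

Backward pass:
LF_Marketing collateral = 27; LS_Marketing collateral = 27−12 = 15
LF_Regulatory filing = LS_Marketing collateral = 15; LS_Regulatory filing = 15−6 = 9
LF_Packaging design = LS_Marketing collateral = 15; LS_Packaging design = 15−5 = 10
LF_QA = LS_Marketing collateral = 15; LS_QA = 15−2 = 13
LF_Pilot run = LS_Marketing collateral = 15; LS_Pilot run = 15−7 = 8
LF_Supplier sourcing = min(LS_Pilot run=8, LS_Packaging design=10, LS_Regulatory filing=9) = 8; LS_Supplier sourcing = 8−8 = 0
LF_Tooling = min(LS_Pilot run=8, LS_QA=13, LS_Regulatory filing=9) = 8; LS_Tooling = 8−5 = 3
Slack_Packaging design = LS_Packaging design − ES_Packaging design = 10 − 8 = 2

2 days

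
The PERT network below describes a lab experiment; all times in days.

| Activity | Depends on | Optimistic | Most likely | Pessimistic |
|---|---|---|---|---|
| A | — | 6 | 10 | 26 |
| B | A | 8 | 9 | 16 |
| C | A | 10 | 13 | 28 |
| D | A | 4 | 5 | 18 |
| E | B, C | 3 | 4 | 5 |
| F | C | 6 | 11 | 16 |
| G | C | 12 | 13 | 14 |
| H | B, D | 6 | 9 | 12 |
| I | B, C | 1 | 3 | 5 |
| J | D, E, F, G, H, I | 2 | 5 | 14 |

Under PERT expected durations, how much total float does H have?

9 days

te_A = (6 + 4·10 + 26)/6 = 72/6 = 12
te_B = (8 + 4·9 + 16)/6 = 60/6 = 10
te_C = (10 + 4·13 + 28)/6 = 90/6 = 15
te_D = (4 + 4·5 + 18)/6 = 42/6 = 7
te_E = (3 + 4·4 + 5)/6 = 24/6 = 4
te_F = (6 + 4·11 + 16)/6 = 66/6 = 11
te_G = (12 + 4·13 + 14)/6 = 78/6 = 13
te_H = (6 + 4·9 + 12)/6 = 54/6 = 9
te_I = (1 + 4·3 + 5)/6 = 18/6 = 3
te_J = (2 + 4·5 + 14)/6 = 36/6 = 6

Forward pass:
ES_A = 0; EF_A = 12
ES_B = 12; EF_B = 12+10 = 22
ES_C = 12; EF_C = 12+15 = 27
ES_D = 12; EF_D = 12+7 = 19
ES_E = max(EF_B=22, EF_C=27) = 27; EF_E = 27+4 = 31
ES_F = 27; EF_F = 27+11 = 38
ES_G = 27; EF_G = 27+13 = 40
ES_H = max(EF_B=22, EF_D=19) = 22; EF_H = 22+9 = 31
ES_I = max(EF_B=22, EF_C=27) = 27; EF_I = 27+3 = 30
ES_J = max(EF_D=19, EF_E=31, EF_F=38, EF_G=40, EF_H=31, EF_I=30) = 40; EF_J = 40+6 = 46
Expected project duration μ = 46 days. Critical path: A → C → G → J.

Backward pass:
LF_J = 46; LS_J = 46−6 = 40
LF_I = LS_J = 40; LS_I = 40−3 = 37
LF_H = LS_J = 40; LS_H = 40−9 = 31
LF_G = LS_J = 40; LS_G = 40−13 = 27
LF_F = LS_J = 40; LS_F = 40−11 = 29
LF_E = LS_J = 40; LS_E = 40−4 = 36
LF_D = min(LS_H=31, LS_J=40) = 31; LS_D = 31−7 = 24
LF_C = min(LS_E=36, LS_F=29, LS_G=27, LS_I=37) = 27; LS_C = 27−15 = 12
LF_B = min(LS_E=36, LS_H=31, LS_I=37) = 31; LS_B = 31−10 = 21
LF_A = min(LS_B=21, LS_C=12, LS_D=24) = 12; LS_A = 12−12 = 0
Slack_H = LS_H − ES_H = 31 − 22 = 9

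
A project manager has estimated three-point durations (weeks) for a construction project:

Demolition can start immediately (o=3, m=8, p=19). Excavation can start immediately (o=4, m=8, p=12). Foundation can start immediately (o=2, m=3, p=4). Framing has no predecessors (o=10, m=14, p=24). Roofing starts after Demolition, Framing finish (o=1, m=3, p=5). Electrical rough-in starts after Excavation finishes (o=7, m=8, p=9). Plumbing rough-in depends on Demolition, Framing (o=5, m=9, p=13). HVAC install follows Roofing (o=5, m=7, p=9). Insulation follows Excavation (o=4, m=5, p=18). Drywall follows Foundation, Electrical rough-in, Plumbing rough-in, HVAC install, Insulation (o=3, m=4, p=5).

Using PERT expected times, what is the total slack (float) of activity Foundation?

22 weeks

te_Demolition = (3 + 4·8 + 19)/6 = 54/6 = 9
te_Excavation = (4 + 4·8 + 12)/6 = 48/6 = 8
te_Foundation = (2 + 4·3 + 4)/6 = 18/6 = 3
te_Framing = (10 + 4·14 + 24)/6 = 90/6 = 15
te_Roofing = (1 + 4·3 + 5)/6 = 18/6 = 3
te_Electrical rough-in = (7 + 4·8 + 9)/6 = 48/6 = 8
te_Plumbing rough-in = (5 + 4·9 + 13)/6 = 54/6 = 9
te_HVAC install = (5 + 4·7 + 9)/6 = 42/6 = 7
te_Insulation = (4 + 4·5 + 18)/6 = 42/6 = 7
te_Drywall = (3 + 4·4 + 5)/6 = 24/6 = 4

Forward pass:
ES_Demolition = 0; EF_Demolition = 9
ES_Excavation = 0; EF_Excavation = 8
ES_Foundation = 0; EF_Foundation = 3
ES_Framing = 0; EF_Framing = 15
ES_Roofing = max(EF_Demolition=9, EF_Framing=15) = 15; EF_Roofing = 15+3 = 18
ES_Electrical rough-in = 8; EF_Electrical rough-in = 8+8 = 16
ES_Plumbing rough-in = max(EF_Demolition=9, EF_Framing=15) = 15; EF_Plumbing rough-in = 15+9 = 24
ES_HVAC install = 18; EF_HVAC install = 18+7 = 25
ES_Insulation = 8; EF_Insulation = 8+7 = 15
ES_Drywall = max(EF_Foundation=3, EF_Electrical rough-in=16, EF_Plumbing rough-in=24, EF_HVAC install=25, EF_Insulation=15) = 25; EF_Drywall = 25+4 = 29
Expected project duration μ = 29 weeks. Critical path: Framing → Roofing → HVAC install → Drywall.

Backward pass:
LF_Drywall = 29; LS_Drywall = 29−4 = 25
LF_Insulation = LS_Drywall = 25; LS_Insulation = 25−7 = 18
LF_HVAC install = LS_Drywall = 25; LS_HVAC install = 25−7 = 18
LF_Plumbing rough-in = LS_Drywall = 25; LS_Plumbing rough-in = 25−9 = 16
LF_Electrical rough-in = LS_Drywall = 25; LS_Electrical rough-in = 25−8 = 17
LF_Roofing = LS_HVAC install = 18; LS_Roofing = 18−3 = 15
LF_Framing = min(LS_Roofing=15, LS_Plumbing rough-in=16) = 15; LS_Framing = 15−15 = 0
LF_Foundation = LS_Drywall = 25; LS_Foundation = 25−3 = 22
LF_Excavation = min(LS_Electrical rough-in=17, LS_Insulation=18) = 17; LS_Excavation = 17−8 = 9
LF_Demolition = min(LS_Roofing=15, LS_Plumbing rough-in=16) = 15; LS_Demolition = 15−9 = 6
Slack_Foundation = LS_Foundation − ES_Foundation = 22 − 0 = 22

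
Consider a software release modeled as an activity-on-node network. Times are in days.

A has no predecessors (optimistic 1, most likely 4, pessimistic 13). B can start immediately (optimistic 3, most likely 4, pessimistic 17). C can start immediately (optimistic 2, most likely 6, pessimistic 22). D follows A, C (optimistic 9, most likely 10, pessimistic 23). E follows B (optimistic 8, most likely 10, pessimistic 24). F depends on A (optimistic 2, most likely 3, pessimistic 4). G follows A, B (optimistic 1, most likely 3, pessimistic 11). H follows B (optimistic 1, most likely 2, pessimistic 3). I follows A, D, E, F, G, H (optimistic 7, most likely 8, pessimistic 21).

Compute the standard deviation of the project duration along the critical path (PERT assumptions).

te_A = (1 + 4·4 + 13)/6 = 30/6 = 5; σ²_A = ((13−1)/6)² = 4.000
te_B = (3 + 4·4 + 17)/6 = 36/6 = 6; σ²_B = ((17−3)/6)² = 5.444
te_C = (2 + 4·6 + 22)/6 = 48/6 = 8; σ²_C = ((22−2)/6)² = 11.111
te_D = (9 + 4·10 + 23)/6 = 72/6 = 12; σ²_D = ((23−9)/6)² = 5.444
te_E = (8 + 4·10 + 24)/6 = 72/6 = 12; σ²_E = ((24−8)/6)² = 7.111
te_F = (2 + 4·3 + 4)/6 = 18/6 = 3; σ²_F = ((4−2)/6)² = 0.111
te_G = (1 + 4·3 + 11)/6 = 24/6 = 4; σ²_G = ((11−1)/6)² = 2.778
te_H = (1 + 4·2 + 3)/6 = 12/6 = 2; σ²_H = ((3−1)/6)² = 0.111
te_I = (7 + 4·8 + 21)/6 = 60/6 = 10; σ²_I = ((21−7)/6)² = 5.444

Forward pass:
ES_A = 0; EF_A = 5
ES_B = 0; EF_B = 6
ES_C = 0; EF_C = 8
ES_D = max(EF_A=5, EF_C=8) = 8; EF_D = 8+12 = 20
ES_E = 6; EF_E = 6+12 = 18
ES_F = 5; EF_F = 5+3 = 8
ES_G = max(EF_A=5, EF_B=6) = 6; EF_G = 6+4 = 10
ES_H = 6; EF_H = 6+2 = 8
ES_I = max(EF_A=5, EF_D=20, EF_E=18, EF_F=8, EF_G=10, EF_H=8) = 20; EF_I = 20+10 = 30
Expected project duration μ = 30 days. Critical path: C → D → I.

Variance along critical path = 11.111 + 5.444 + 5.444 = 22.000
σ = √22.000 = 4.690 days

4.69 days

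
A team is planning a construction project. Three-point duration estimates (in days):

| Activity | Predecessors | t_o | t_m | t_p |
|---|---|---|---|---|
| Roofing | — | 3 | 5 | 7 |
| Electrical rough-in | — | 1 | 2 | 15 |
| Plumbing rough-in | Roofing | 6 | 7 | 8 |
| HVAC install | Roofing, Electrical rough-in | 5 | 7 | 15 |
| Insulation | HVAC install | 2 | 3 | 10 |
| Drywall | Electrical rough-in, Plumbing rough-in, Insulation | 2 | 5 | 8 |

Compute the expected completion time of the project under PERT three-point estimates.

22 days

te_Roofing = (3 + 4·5 + 7)/6 = 30/6 = 5
te_Electrical rough-in = (1 + 4·2 + 15)/6 = 24/6 = 4
te_Plumbing rough-in = (6 + 4·7 + 8)/6 = 42/6 = 7
te_HVAC install = (5 + 4·7 + 15)/6 = 48/6 = 8
te_Insulation = (2 + 4·3 + 10)/6 = 24/6 = 4
te_Drywall = (2 + 4·5 + 8)/6 = 30/6 = 5

Forward pass:
ES_Roofing = 0; EF_Roofing = 5
ES_Electrical rough-in = 0; EF_Electrical rough-in = 4
ES_Plumbing rough-in = 5; EF_Plumbing rough-in = 5+7 = 12
ES_HVAC install = max(EF_Roofing=5, EF_Electrical rough-in=4) = 5; EF_HVAC install = 5+8 = 13
ES_Insulation = 13; EF_Insulation = 13+4 = 17
ES_Drywall = max(EF_Electrical rough-in=4, EF_Plumbing rough-in=12, EF_Insulation=17) = 17; EF_Drywall = 17+5 = 22
Expected project duration μ = 22 days. Critical path: Roofing → HVAC install → Insulation → Drywall.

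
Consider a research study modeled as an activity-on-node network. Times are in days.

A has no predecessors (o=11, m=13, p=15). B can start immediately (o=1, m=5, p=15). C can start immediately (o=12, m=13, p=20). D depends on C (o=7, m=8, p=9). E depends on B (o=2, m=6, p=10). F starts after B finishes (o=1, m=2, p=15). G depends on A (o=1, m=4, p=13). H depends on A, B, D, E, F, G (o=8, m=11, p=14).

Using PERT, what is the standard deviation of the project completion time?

1.70 days

te_A = (11 + 4·13 + 15)/6 = 78/6 = 13; σ²_A = ((15−11)/6)² = 0.444
te_B = (1 + 4·5 + 15)/6 = 36/6 = 6; σ²_B = ((15−1)/6)² = 5.444
te_C = (12 + 4·13 + 20)/6 = 84/6 = 14; σ²_C = ((20−12)/6)² = 1.778
te_D = (7 + 4·8 + 9)/6 = 48/6 = 8; σ²_D = ((9−7)/6)² = 0.111
te_E = (2 + 4·6 + 10)/6 = 36/6 = 6; σ²_E = ((10−2)/6)² = 1.778
te_F = (1 + 4·2 + 15)/6 = 24/6 = 4; σ²_F = ((15−1)/6)² = 5.444
te_G = (1 + 4·4 + 13)/6 = 30/6 = 5; σ²_G = ((13−1)/6)² = 4.000
te_H = (8 + 4·11 + 14)/6 = 66/6 = 11; σ²_H = ((14−8)/6)² = 1.000

Forward pass:
ES_A = 0; EF_A = 13
ES_B = 0; EF_B = 6
ES_C = 0; EF_C = 14
ES_D = 14; EF_D = 14+8 = 22
ES_E = 6; EF_E = 6+6 = 12
ES_F = 6; EF_F = 6+4 = 10
ES_G = 13; EF_G = 13+5 = 18
ES_H = max(EF_A=13, EF_B=6, EF_D=22, EF_E=12, EF_F=10, EF_G=18) = 22; EF_H = 22+11 = 33
Expected project duration μ = 33 days. Critical path: C → D → H.

Variance along critical path = 1.778 + 0.111 + 1.000 = 2.889
σ = √2.889 = 1.700 days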